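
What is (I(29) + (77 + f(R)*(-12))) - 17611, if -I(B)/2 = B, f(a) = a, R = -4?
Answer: -17544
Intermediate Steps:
I(B) = -2*B
(I(29) + (77 + f(R)*(-12))) - 17611 = (-2*29 + (77 - 4*(-12))) - 17611 = (-58 + (77 + 48)) - 17611 = (-58 + 125) - 17611 = 67 - 17611 = -17544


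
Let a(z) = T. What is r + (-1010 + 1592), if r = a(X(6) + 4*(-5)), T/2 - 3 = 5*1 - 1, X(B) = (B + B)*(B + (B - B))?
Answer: 596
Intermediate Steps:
X(B) = 2*B² (X(B) = (2*B)*(B + 0) = (2*B)*B = 2*B²)
T = 14 (T = 6 + 2*(5*1 - 1) = 6 + 2*(5 - 1) = 6 + 2*4 = 6 + 8 = 14)
a(z) = 14
r = 14
r + (-1010 + 1592) = 14 + (-1010 + 1592) = 14 + 582 = 596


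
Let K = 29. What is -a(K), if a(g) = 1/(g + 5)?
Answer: -1/34 ≈ -0.029412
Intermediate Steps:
a(g) = 1/(5 + g)
-a(K) = -1/(5 + 29) = -1/34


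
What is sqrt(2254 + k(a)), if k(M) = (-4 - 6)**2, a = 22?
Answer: sqrt(2354) ≈ 48.518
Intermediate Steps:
k(M) = 100 (k(M) = (-10)**2 = 100)
sqrt(2254 + k(a)) = sqrt(2254 + 100) = sqrt(2354)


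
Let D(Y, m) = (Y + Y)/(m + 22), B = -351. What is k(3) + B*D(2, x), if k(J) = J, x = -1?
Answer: -447/7 ≈ -63.857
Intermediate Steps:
D(Y, m) = 2*Y/(22 + m) (D(Y, m) = (2*Y)/(22 + m) = 2*Y/(22 + m))
k(3) + B*D(2, x) = 3 - 702*2/(22 - 1) = 3 - 702*2/21 = 3 - 351*4/21 = 3 - 468/7 = -447/7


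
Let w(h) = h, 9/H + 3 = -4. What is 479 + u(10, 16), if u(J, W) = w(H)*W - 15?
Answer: 3104/7 ≈ 443.43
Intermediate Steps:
H = -9/7 (H = 9/(-3 - 4) = 9/(-7) = 9*(-1/7) = -9/7 ≈ -1.2857)
u(J, W) = -15 - 9*W/7 (u(J, W) = -9*W/7 - 15 = -15 - 9*W/7)
479 + u(10, 16) = 479 + (-15 - 9/7*16) = 479 + (-15 - 144/7) = 479 - 249/7 = 3104/7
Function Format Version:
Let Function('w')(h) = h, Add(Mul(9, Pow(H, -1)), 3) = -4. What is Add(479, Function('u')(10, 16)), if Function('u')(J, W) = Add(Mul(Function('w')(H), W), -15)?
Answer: Rational(3104, 7) ≈ 443.43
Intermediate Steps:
H = Rational(-9, 7) (H = Mul(9, Pow(Add(-3, -4), -1)) = Mul(9, Pow(-7, -1)) = Mul(9, Rational(-1, 7)) = Rational(-9, 7) ≈ -1.2857)
Function('u')(J, W) = Add(-15, Mul(Rational(-9, 7), W)) (Function('u')(J, W) = Add(Mul(Rational(-9, 7), W), -15) = Add(-15, Mul(Rational(-9, 7), W)))
Add(479, Function('u')(10, 16)) = Add(479, Add(-15, Mul(Rational(-9, 7), 16))) = Add(479, Add(-15, Rational(-144, 7))) = Add(479, Rational(-249, 7)) = Rational(3104, 7)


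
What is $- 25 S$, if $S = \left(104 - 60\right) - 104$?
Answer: $1500$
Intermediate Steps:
$S = -60$ ($S = 44 - 104 = -60$)
$- 25 S = \left(-25\right) \left(-60\right) = 1500$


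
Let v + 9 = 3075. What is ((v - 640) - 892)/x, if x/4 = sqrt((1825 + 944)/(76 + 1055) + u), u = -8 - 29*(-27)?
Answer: 767*sqrt(653834)/45092 ≈ 13.754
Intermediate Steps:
v = 3066 (v = -9 + 3075 = 3066)
u = 775 (u = -8 + 783 = 775)
x = 4*sqrt(653834)/29 (x = 4*sqrt((1825 + 944)/(76 + 1055) + 775) = 4*sqrt(2769/1131 + 775) = 4*sqrt(2769*(1/1131) + 775) = 4*sqrt(71/29 + 775) = 4*sqrt(22546/29) = 4*(sqrt(653834)/29) = 4*sqrt(653834)/29 ≈ 111.53)
((v - 640) - 892)/x = ((3066 - 640) - 892)/((4*sqrt(653834)/29)) = (2426 - 892)*(sqrt(653834)/90184) = 1534*(sqrt(653834)/90184) = 767*sqrt(653834)/45092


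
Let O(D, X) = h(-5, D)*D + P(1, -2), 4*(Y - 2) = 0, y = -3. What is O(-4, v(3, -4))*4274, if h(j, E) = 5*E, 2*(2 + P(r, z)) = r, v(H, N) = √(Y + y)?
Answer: 335509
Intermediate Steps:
Y = 2 (Y = 2 + (¼)*0 = 2 + 0 = 2)
v(H, N) = I (v(H, N) = √(2 - 3) = √(-1) = I)
P(r, z) = -2 + r/2
O(D, X) = -3/2 + 5*D² (O(D, X) = (5*D)*D + (-2 + (½)*1) = 5*D² + (-2 + ½) = 5*D² - 3/2 = -3/2 + 5*D²)
O(-4, v(3, -4))*4274 = (-3/2 + 5*(-4)²)*4274 = (-3/2 + 5*16)*4274 = (-3/2 + 80)*4274 = (157/2)*4274 = 335509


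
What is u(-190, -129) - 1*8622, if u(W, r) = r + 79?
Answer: -8672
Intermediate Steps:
u(W, r) = 79 + r
u(-190, -129) - 1*8622 = (79 - 129) - 1*8622 = -50 - 8622 = -8672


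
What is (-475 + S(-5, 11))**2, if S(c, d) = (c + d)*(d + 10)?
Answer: 121801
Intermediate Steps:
S(c, d) = (10 + d)*(c + d) (S(c, d) = (c + d)*(10 + d) = (10 + d)*(c + d))
(-475 + S(-5, 11))**2 = (-475 + (11**2 + 10*(-5) + 10*11 - 5*11))**2 = (-475 + (121 - 50 + 110 - 55))**2 = (-475 + 126)**2 = (-349)**2 = 121801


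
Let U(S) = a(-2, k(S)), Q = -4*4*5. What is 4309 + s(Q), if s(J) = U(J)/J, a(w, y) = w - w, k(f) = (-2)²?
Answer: 4309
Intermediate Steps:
Q = -80 (Q = -16*5 = -80)
k(f) = 4
a(w, y) = 0
U(S) = 0
s(J) = 0 (s(J) = 0/J = 0)
4309 + s(Q) = 4309 + 0 = 4309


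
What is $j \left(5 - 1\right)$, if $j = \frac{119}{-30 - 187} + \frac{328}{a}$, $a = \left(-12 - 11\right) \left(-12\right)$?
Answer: $\frac{5476}{2139} \approx 2.5601$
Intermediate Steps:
$a = 276$ ($a = \left(-23\right) \left(-12\right) = 276$)
$j = \frac{1369}{2139}$ ($j = \frac{119}{-30 - 187} + \frac{328}{276} = \frac{119}{-30 - 187} + 328 \cdot \frac{1}{276} = \frac{119}{-217} + \frac{82}{69} = 119 \left(- \frac{1}{217}\right) + \frac{82}{69} = - \frac{17}{31} + \frac{82}{69} = \frac{1369}{2139} \approx 0.64002$)
$j \left(5 - 1\right) = \frac{1369 \left(5 - 1\right)}{2139} = \frac{1369}{2139} \cdot 4 = \frac{5476}{2139}$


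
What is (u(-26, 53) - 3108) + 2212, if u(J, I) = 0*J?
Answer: -896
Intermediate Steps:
u(J, I) = 0
(u(-26, 53) - 3108) + 2212 = (0 - 3108) + 2212 = -3108 + 2212 = -896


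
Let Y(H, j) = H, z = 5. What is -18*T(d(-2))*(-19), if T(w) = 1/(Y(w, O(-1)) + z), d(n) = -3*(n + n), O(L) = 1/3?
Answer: 342/17 ≈ 20.118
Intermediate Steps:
O(L) = 1/3
d(n) = -6*n
T(w) = 1/(5 + w) (T(w) = 1/(w + 5) = 1/(5 + w))
-18*T(d(-2))*(-19) = -18/(5 - 6*(-2))*(-19) = -18/(5 + 12)*(-19) = -18/17*(-19) = 342/17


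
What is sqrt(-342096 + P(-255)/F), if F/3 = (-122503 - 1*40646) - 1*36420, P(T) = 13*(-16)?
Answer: 4*I*sqrt(851557886491142)/199569 ≈ 584.89*I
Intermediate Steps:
P(T) = -208
F = -598707 (F = 3*((-122503 - 1*40646) - 1*36420) = 3*((-122503 - 40646) - 36420) = 3*(-163149 - 36420) = 3*(-199569) = -598707)
sqrt(-342096 + P(-255)/F) = sqrt(-342096 - 208/(-598707)) = sqrt(-342096 - 208*(-1/598707)) = sqrt(-342096 + 208/598707) = sqrt(-204815269664/598707) = 4*I*sqrt(851557886491142)/199569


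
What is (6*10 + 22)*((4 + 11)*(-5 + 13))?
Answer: 9840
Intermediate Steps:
(6*10 + 22)*((4 + 11)*(-5 + 13)) = (60 + 22)*(15*8) = 82*120 = 9840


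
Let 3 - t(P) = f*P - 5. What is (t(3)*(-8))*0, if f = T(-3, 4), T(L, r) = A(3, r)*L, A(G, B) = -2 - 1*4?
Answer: 0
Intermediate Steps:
A(G, B) = -6 (A(G, B) = -2 - 4 = -6)
T(L, r) = -6*L
f = 18 (f = -6*(-3) = 18)
t(P) = 8 - 18*P (t(P) = 3 - (18*P - 5) = 3 - (-5 + 18*P) = 3 + (5 - 18*P) = 8 - 18*P)
(t(3)*(-8))*0 = ((8 - 18*3)*(-8))*0 = ((8 - 54)*(-8))*0 = -46*(-8)*0 = 368*0 = 0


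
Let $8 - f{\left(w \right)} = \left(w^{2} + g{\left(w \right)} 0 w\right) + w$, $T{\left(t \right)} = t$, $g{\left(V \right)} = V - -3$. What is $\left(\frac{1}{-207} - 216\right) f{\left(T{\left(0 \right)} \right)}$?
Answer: $- \frac{357704}{207} \approx -1728.0$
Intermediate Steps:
$g{\left(V \right)} = 3 + V$ ($g{\left(V \right)} = V + 3 = 3 + V$)
$f{\left(w \right)} = 8 - w - w^{2}$ ($f{\left(w \right)} = 8 - \left(\left(w^{2} + \left(3 + w\right) 0 w\right) + w\right) = 8 - \left(\left(w^{2} + 0 w\right) + w\right) = 8 - \left(\left(w^{2} + 0\right) + w\right) = 8 - \left(w^{2} + w\right) = 8 - \left(w + w^{2}\right) = 8 - w - w^{2}$)
$\left(\frac{1}{-207} - 216\right) f{\left(T{\left(0 \right)} \right)} = \left(\frac{1}{-207} - 216\right) \left(8 - 0 - 0^{2}\right) = \left(- \frac{1}{207} - 216\right) \left(8 + 0 - 0\right) = - \frac{44713 \left(8 + 0 + 0\right)}{207} = \left(- \frac{44713}{207}\right) 8 = - \frac{357704}{207}$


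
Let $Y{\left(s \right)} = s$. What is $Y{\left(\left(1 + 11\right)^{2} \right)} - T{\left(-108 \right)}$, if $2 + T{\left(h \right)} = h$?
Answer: $254$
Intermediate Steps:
$T{\left(h \right)} = -2 + h$
$Y{\left(\left(1 + 11\right)^{2} \right)} - T{\left(-108 \right)} = \left(1 + 11\right)^{2} - \left(-2 - 108\right) = 12^{2} - -110 = 144 + 110 = 254$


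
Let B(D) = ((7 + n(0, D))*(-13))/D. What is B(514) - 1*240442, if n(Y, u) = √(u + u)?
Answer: -123587279/514 - 13*√257/257 ≈ -2.4044e+5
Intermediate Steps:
n(Y, u) = √2*√u (n(Y, u) = √(2*u) = √2*√u)
B(D) = (-91 - 13*√2*√D)/D (B(D) = ((7 + √2*√D)*(-13))/D = (-91 - 13*√2*√D)/D)
B(514) - 1*240442 = 13*(-7 - √2*√514)/514 - 1*240442 = 13*(1/514)*(-7 - 2*√257) - 240442 = (-91/514 - 13*√257/257) - 240442 = -123587279/514 - 13*√257/257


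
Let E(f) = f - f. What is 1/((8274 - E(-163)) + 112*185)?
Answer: 1/28994 ≈ 3.4490e-5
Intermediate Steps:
E(f) = 0
1/((8274 - E(-163)) + 112*185) = 1/((8274 - 1*0) + 112*185) = 1/((8274 + 0) + 20720) = 1/(8274 + 20720) = 1/28994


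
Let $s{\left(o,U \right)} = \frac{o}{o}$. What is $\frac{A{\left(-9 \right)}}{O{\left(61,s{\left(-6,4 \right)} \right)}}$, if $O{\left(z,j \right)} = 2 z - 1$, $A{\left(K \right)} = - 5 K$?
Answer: $\frac{45}{121} \approx 0.3719$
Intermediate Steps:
$s{\left(o,U \right)} = 1$
$O{\left(z,j \right)} = -1 + 2 z$
$\frac{A{\left(-9 \right)}}{O{\left(61,s{\left(-6,4 \right)} \right)}} = \frac{\left(-5\right) \left(-9\right)}{-1 + 2 \cdot 61} = \frac{45}{-1 + 122} = \frac{45}{121}$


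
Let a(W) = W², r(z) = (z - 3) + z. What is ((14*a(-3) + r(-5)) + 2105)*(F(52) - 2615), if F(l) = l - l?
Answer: -5800070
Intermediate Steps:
r(z) = -3 + 2*z (r(z) = (-3 + z) + z = -3 + 2*z)
F(l) = 0
((14*a(-3) + r(-5)) + 2105)*(F(52) - 2615) = ((14*(-3)² + (-3 + 2*(-5))) + 2105)*(0 - 2615) = ((14*9 + (-3 - 10)) + 2105)*(-2615) = ((126 - 13) + 2105)*(-2615) = (113 + 2105)*(-2615) = 2218*(-2615) = -5800070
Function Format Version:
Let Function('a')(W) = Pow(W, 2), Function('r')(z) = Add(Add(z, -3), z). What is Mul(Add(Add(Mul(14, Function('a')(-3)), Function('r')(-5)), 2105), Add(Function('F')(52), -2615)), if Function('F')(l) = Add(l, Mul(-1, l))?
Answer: -5800070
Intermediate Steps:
Function('r')(z) = Add(-3, Mul(2, z)) (Function('r')(z) = Add(Add(-3, z), z) = Add(-3, Mul(2, z)))
Function('F')(l) = 0
Mul(Add(Add(Mul(14, Function('a')(-3)), Function('r')(-5)), 2105), Add(Function('F')(52), -2615)) = Mul(Add(Add(Mul(14, Pow(-3, 2)), Add(-3, Mul(2, -5))), 2105), Add(0, -2615)) = Mul(Add(Add(Mul(14, 9), Add(-3, -10)), 2105), -2615) = Mul(Add(Add(126, -13), 2105), -2615) = Mul(Add(113, 2105), -2615) = Mul(2218, -2615) = -5800070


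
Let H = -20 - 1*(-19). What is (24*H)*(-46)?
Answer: 1104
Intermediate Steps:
H = -1 (H = -20 + 19 = -1)
(24*H)*(-46) = (24*(-1))*(-46) = -24*(-46) = 1104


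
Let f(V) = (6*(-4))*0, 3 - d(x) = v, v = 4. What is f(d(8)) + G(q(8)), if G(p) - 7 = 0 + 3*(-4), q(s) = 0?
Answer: -5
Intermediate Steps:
d(x) = -1 (d(x) = 3 - 1*4 = 3 - 4 = -1)
G(p) = -5 (G(p) = 7 + (0 + 3*(-4)) = 7 + (0 - 12) = 7 - 12 = -5)
f(V) = 0 (f(V) = -24*0 = 0)
f(d(8)) + G(q(8)) = 0 - 5 = -5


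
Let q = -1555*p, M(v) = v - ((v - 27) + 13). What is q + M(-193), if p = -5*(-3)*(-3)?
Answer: 69989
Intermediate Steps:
p = -45 (p = 15*(-3) = -45)
M(v) = 14 (M(v) = v - ((-27 + v) + 13) = v - (-14 + v) = v + (14 - v) = 14)
q = 69975 (q = -1555*(-45) = 69975)
q + M(-193) = 69975 + 14 = 69989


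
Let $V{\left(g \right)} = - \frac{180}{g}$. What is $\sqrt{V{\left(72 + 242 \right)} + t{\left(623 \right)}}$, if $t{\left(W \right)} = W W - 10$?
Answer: $\frac{\sqrt{9566731101}}{157} \approx 622.99$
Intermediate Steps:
$t{\left(W \right)} = -10 + W^{2}$ ($t{\left(W \right)} = W^{2} - 10 = -10 + W^{2}$)
$\sqrt{V{\left(72 + 242 \right)} + t{\left(623 \right)}} = \sqrt{- \frac{180}{72 + 242} - \left(10 - 623^{2}\right)} = \sqrt{- \frac{180}{314} + \left(-10 + 388129\right)} = \sqrt{\left(-180\right) \frac{1}{314} + 388119} = \sqrt{- \frac{90}{157} + 388119} = \sqrt{\frac{60934593}{157}} = \frac{\sqrt{9566731101}}{157}$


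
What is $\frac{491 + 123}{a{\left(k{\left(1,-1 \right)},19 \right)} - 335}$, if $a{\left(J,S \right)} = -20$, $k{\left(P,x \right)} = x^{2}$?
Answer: $- \frac{614}{355} \approx -1.7296$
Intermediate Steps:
$\frac{491 + 123}{a{\left(k{\left(1,-1 \right)},19 \right)} - 335} = \frac{491 + 123}{-20 - 335} = \frac{614}{-355} = 614 \left(- \frac{1}{355}\right) = - \frac{614}{355}$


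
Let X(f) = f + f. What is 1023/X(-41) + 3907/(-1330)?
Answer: -420241/27265 ≈ -15.413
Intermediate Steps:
X(f) = 2*f
1023/X(-41) + 3907/(-1330) = 1023/((2*(-41))) + 3907/(-1330) = 1023/(-82) + 3907*(-1/1330) = 1023*(-1/82) - 3907/1330 = -1023/82 - 3907/1330 = -420241/27265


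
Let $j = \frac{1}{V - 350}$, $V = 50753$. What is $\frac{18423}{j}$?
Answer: $928574469$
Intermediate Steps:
$j = \frac{1}{50403}$ ($j = \frac{1}{50753 - 350} = \frac{1}{50403} \approx 1.984 \cdot 10^{-5}$)
$\frac{18423}{j} = 18423 \frac{1}{\frac{1}{50403}} = 18423 \cdot 50403 = 928574469$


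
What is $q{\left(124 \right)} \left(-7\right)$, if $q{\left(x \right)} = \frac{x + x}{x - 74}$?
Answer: $- \frac{868}{25} \approx -34.72$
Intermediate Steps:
$q{\left(x \right)} = \frac{2 x}{-74 + x}$
$q{\left(124 \right)} \left(-7\right) = 2 \cdot 124 \frac{1}{-74 + 124} \left(-7\right) = 2 \cdot 124 \cdot \frac{1}{50} \left(-7\right) = \frac{124}{25} \left(-7\right) = - \frac{868}{25}$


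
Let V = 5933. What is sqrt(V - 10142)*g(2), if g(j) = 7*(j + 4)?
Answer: 42*I*sqrt(4209) ≈ 2724.8*I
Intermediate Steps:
g(j) = 28 + 7*j (g(j) = 7*(4 + j) = 28 + 7*j)
sqrt(V - 10142)*g(2) = sqrt(5933 - 10142)*(28 + 7*2) = sqrt(-4209)*(28 + 14) = (I*sqrt(4209))*42 = 42*I*sqrt(4209)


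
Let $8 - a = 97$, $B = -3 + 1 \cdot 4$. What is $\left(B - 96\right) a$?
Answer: $8455$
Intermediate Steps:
$B = 1$ ($B = -3 + 4 = 1$)
$a = -89$ ($a = 8 - 97 = -89$)
$\left(B - 96\right) a = \left(1 - 96\right) \left(-89\right) = \left(-95\right) \left(-89\right) = 8455$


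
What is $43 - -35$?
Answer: $78$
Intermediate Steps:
$43 - -35 = 43 + 35 = 78$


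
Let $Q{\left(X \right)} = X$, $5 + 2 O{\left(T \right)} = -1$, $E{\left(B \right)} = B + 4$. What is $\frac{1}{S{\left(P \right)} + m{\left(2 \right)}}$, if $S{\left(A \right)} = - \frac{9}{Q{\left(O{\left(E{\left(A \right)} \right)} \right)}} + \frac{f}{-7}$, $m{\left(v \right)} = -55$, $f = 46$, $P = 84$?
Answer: $- \frac{7}{410} \approx -0.017073$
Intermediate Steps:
$E{\left(B \right)} = 4 + B$
$O{\left(T \right)} = -3$ ($O{\left(T \right)} = - \frac{5}{2} + \frac{1}{2} \left(-1\right) = - \frac{5}{2} - \frac{1}{2} = -3$)
$S{\left(A \right)} = - \frac{25}{7}$ ($S{\left(A \right)} = - \frac{9}{-3} + \frac{46}{-7} = \left(-9\right) \left(- \frac{1}{3}\right) + 46 \left(- \frac{1}{7}\right) = 3 - \frac{46}{7} = - \frac{25}{7}$)
$\frac{1}{S{\left(P \right)} + m{\left(2 \right)}} = \frac{1}{- \frac{25}{7} - 55} = \frac{1}{- \frac{410}{7}} = - \frac{7}{410}$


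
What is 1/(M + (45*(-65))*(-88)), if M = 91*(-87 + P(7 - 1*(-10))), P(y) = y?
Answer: 1/251030 ≈ 3.9836e-6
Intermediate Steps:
M = -6370 (M = 91*(-87 + (7 - 1*(-10))) = 91*(-87 + (7 + 10)) = 91*(-87 + 17) = 91*(-70) = -6370)
1/(M + (45*(-65))*(-88)) = 1/(-6370 + (45*(-65))*(-88)) = 1/(-6370 - 2925*(-88)) = 1/(-6370 + 257400) = 1/251030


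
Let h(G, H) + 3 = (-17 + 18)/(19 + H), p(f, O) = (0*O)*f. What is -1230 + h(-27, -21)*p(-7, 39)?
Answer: -1230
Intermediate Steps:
p(f, O) = 0 (p(f, O) = 0*f = 0)
h(G, H) = -3 + 1/(19 + H) (h(G, H) = -3 + (-17 + 18)/(19 + H) = -3 + 1/(19 + H))
-1230 + h(-27, -21)*p(-7, 39) = -1230 + ((-56 - 3*(-21))/(19 - 21))*0 = -1230 + ((-56 + 63)/(-2))*0 = -1230 - 1/2*7*0 = -1230 - 7/2*0 = -1230 + 0 = -1230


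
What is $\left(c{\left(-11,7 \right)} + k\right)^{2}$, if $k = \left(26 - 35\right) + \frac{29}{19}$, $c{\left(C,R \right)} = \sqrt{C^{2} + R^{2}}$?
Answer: $\frac{81534}{361} - \frac{284 \sqrt{170}}{19} \approx 30.966$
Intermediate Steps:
$k = - \frac{142}{19}$ ($k = -9 + 29 \cdot \frac{1}{19} = -9 + \frac{29}{19} = - \frac{142}{19} \approx -7.4737$)
$\left(c{\left(-11,7 \right)} + k\right)^{2} = \left(\sqrt{\left(-11\right)^{2} + 7^{2}} - \frac{142}{19}\right)^{2} = \left(\sqrt{121 + 49} - \frac{142}{19}\right)^{2} = \left(\sqrt{170} - \frac{142}{19}\right)^{2} = \left(- \frac{142}{19} + \sqrt{170}\right)^{2}$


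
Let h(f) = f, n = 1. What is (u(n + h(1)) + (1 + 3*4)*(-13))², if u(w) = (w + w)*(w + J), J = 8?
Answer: 16641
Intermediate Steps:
u(w) = 2*w*(8 + w) (u(w) = (w + w)*(w + 8) = (2*w)*(8 + w) = 2*w*(8 + w))
(u(n + h(1)) + (1 + 3*4)*(-13))² = (2*(1 + 1)*(8 + (1 + 1)) + (1 + 3*4)*(-13))² = (2*2*(8 + 2) + (1 + 12)*(-13))² = (2*2*10 + 13*(-13))² = (40 - 169)² = (-129)² = 16641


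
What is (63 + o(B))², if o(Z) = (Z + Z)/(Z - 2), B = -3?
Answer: 103041/25 ≈ 4121.6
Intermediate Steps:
o(Z) = 2*Z/(-2 + Z) (o(Z) = (2*Z)/(-2 + Z) = 2*Z/(-2 + Z))
(63 + o(B))² = (63 + 2*(-3)/(-2 - 3))² = (63 + 2*(-3)/(-5))² = (63 + 2*(-3)*(-⅕))² = (63 + 6/5)² = (321/5)² = 103041/25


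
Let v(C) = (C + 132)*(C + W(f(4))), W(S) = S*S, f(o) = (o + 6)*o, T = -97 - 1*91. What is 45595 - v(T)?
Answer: 124667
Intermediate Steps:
T = -188 (T = -97 - 91 = -188)
f(o) = o*(6 + o) (f(o) = (6 + o)*o = o*(6 + o))
W(S) = S²
v(C) = (132 + C)*(1600 + C) (v(C) = (C + 132)*(C + (4*(6 + 4))²) = (132 + C)*(C + (4*10)²) = (132 + C)*(C + 40²) = (132 + C)*(C + 1600) = (132 + C)*(1600 + C))
45595 - v(T) = 45595 - (211200 + (-188)² + 1732*(-188)) = 45595 - (211200 + 35344 - 325616) = 45595 - 1*(-79072) = 45595 + 79072 = 124667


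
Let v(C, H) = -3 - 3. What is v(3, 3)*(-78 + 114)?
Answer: -216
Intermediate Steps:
v(C, H) = -6
v(3, 3)*(-78 + 114) = -6*(-78 + 114) = -6*36 = -216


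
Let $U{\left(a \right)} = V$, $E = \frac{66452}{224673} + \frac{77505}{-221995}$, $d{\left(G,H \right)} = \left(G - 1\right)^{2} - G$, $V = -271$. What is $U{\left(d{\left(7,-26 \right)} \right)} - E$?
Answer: $- \frac{2702762264992}{9975256527} \approx -270.95$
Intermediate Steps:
$d{\left(G,H \right)} = \left(-1 + G\right)^{2} - G$
$E = - \frac{532253825}{9975256527}$ ($E = 66452 \cdot \frac{1}{224673} + 77505 \left(- \frac{1}{221995}\right) = \frac{66452}{224673} - \frac{15501}{44399} = - \frac{532253825}{9975256527} \approx -0.053357$)
$U{\left(a \right)} = -271$
$U{\left(d{\left(7,-26 \right)} \right)} - E = -271 - - \frac{532253825}{9975256527} = -271 + \frac{532253825}{9975256527} = - \frac{2702762264992}{9975256527}$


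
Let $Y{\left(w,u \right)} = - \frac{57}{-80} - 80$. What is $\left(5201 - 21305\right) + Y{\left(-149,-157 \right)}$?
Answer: $- \frac{1294663}{80} \approx -16183.0$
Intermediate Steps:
$Y{\left(w,u \right)} = - \frac{6343}{80}$ ($Y{\left(w,u \right)} = \left(-57\right) \left(- \frac{1}{80}\right) - 80 = \frac{57}{80} - 80 = - \frac{6343}{80}$)
$\left(5201 - 21305\right) + Y{\left(-149,-157 \right)} = \left(5201 - 21305\right) - \frac{6343}{80} = -16104 - \frac{6343}{80} = - \frac{1294663}{80}$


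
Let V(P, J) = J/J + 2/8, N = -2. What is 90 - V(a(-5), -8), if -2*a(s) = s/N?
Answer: 355/4 ≈ 88.750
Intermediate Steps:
a(s) = s/4 (a(s) = -s/(2*(-2)) = -s*(-1)/(2*2) = -(-1)*s/4 = s/4)
V(P, J) = 5/4 (V(P, J) = 1 + 2*(⅛) = 1 + ¼ = 5/4)
90 - V(a(-5), -8) = 90 - 1*5/4 = 90 - 5/4 = 355/4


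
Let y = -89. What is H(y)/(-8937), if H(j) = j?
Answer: 89/8937 ≈ 0.0099586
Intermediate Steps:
H(y)/(-8937) = -89/(-8937) = -89*(-1/8937) = 89/8937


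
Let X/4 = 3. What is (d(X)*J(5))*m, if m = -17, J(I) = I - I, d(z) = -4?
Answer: 0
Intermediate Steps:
X = 12 (X = 4*3 = 12)
J(I) = 0
(d(X)*J(5))*m = -4*0*(-17) = 0*(-17) = 0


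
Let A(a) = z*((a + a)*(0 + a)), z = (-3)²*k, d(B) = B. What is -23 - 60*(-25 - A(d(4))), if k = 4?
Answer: 70597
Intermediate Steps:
z = 36 (z = (-3)²*4 = 9*4 = 36)
A(a) = 72*a² (A(a) = 36*((a + a)*(0 + a)) = 36*((2*a)*a) = 36*(2*a²) = 72*a²)
-23 - 60*(-25 - A(d(4))) = -23 - 60*(-25 - 72*4²) = -23 - 60*(-25 - 72*16) = -23 - 60*(-25 - 1*1152) = -23 - 60*(-25 - 1152) = -23 - 60*(-1177) = -23 + 70620 = 70597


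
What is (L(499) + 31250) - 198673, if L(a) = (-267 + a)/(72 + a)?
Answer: -95598301/571 ≈ -1.6742e+5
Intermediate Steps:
L(a) = (-267 + a)/(72 + a)
(L(499) + 31250) - 198673 = ((-267 + 499)/(72 + 499) + 31250) - 198673 = (232/571 + 31250) - 198673 = 17843982/571 - 198673 = -95598301/571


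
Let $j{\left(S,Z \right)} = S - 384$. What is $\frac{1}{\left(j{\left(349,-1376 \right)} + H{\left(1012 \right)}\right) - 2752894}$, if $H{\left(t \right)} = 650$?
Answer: $- \frac{1}{2752279} \approx -3.6334 \cdot 10^{-7}$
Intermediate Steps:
$j{\left(S,Z \right)} = -384 + S$
$\frac{1}{\left(j{\left(349,-1376 \right)} + H{\left(1012 \right)}\right) - 2752894} = \frac{1}{\left(\left(-384 + 349\right) + 650\right) - 2752894} = \frac{1}{\left(-35 + 650\right) - 2752894} = \frac{1}{615 - 2752894} = \frac{1}{-2752279} = - \frac{1}{2752279}$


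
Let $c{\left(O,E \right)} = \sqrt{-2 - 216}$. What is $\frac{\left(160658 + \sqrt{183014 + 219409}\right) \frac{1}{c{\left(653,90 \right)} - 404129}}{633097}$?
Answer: $- \frac{64926556882}{103397559591886323} - \frac{404129 \sqrt{402423}}{103397559591886323} - \frac{160658 i \sqrt{218}}{103397559591886323} - \frac{i \sqrt{87728214}}{103397559591886323} \approx -6.3041 \cdot 10^{-7} - 2.3032 \cdot 10^{-11} i$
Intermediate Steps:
$c{\left(O,E \right)} = i \sqrt{218}$ ($c{\left(O,E \right)} = \sqrt{-218} = i \sqrt{218}$)
$\frac{\left(160658 + \sqrt{183014 + 219409}\right) \frac{1}{c{\left(653,90 \right)} - 404129}}{633097} = \frac{\left(160658 + \sqrt{183014 + 219409}\right) \frac{1}{i \sqrt{218} - 404129}}{633097} = \frac{160658 + \sqrt{402423}}{-404129 + i \sqrt{218}} \cdot \frac{1}{633097} = \frac{160658 + \sqrt{402423}}{633097 \left(-404129 + i \sqrt{218}\right)}$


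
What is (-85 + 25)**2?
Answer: 3600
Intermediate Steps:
(-85 + 25)**2 = (-60)**2 = 3600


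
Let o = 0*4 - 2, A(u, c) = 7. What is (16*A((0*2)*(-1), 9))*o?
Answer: -224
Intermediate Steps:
o = -2 (o = 0 - 2 = -2)
(16*A((0*2)*(-1), 9))*o = (16*7)*(-2) = 112*(-2) = -224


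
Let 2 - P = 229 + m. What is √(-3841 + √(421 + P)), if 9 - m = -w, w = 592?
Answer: √(-3841 + I*√407) ≈ 0.1628 + 61.976*I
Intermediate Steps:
m = 601 (m = 9 - (-1)*592 = 9 - 1*(-592) = 9 + 592 = 601)
P = -828 (P = 2 - (229 + 601) = 2 - 1*830 = 2 - 830 = -828)
√(-3841 + √(421 + P)) = √(-3841 + √(421 - 828)) = √(-3841 + √(-407)) = √(-3841 + I*√407)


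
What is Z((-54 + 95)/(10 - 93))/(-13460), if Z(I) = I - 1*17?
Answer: 363/279295 ≈ 0.0012997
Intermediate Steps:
Z(I) = -17 + I (Z(I) = I - 17 = -17 + I)
Z((-54 + 95)/(10 - 93))/(-13460) = (-17 + (-54 + 95)/(10 - 93))/(-13460) = (-17 + 41/(-83))*(-1/13460) = (-17 + 41*(-1/83))*(-1/13460) = (-17 - 41/83)*(-1/13460) = -1452/83*(-1/13460) = 363/279295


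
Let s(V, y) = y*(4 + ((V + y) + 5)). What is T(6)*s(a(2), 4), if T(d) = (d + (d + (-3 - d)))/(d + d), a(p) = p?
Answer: 15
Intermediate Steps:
s(V, y) = y*(9 + V + y) (s(V, y) = y*(4 + (5 + V + y)) = y*(9 + V + y))
T(d) = (-3 + d)/(2*d) (T(d) = (d - 3)/((2*d)) = (-3 + d)*(1/(2*d)) = (-3 + d)/(2*d))
T(6)*s(a(2), 4) = ((½)*(-3 + 6)/6)*(4*(9 + 2 + 4)) = ((½)*(⅙)*3)*(4*15) = (¼)*60 = 15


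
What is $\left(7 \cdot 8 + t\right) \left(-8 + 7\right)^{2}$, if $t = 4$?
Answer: $60$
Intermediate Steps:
$\left(7 \cdot 8 + t\right) \left(-8 + 7\right)^{2} = \left(7 \cdot 8 + 4\right) \left(-8 + 7\right)^{2} = \left(56 + 4\right) \left(-1\right)^{2} = 60 \cdot 1 = 60$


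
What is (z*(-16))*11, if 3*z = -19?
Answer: 3344/3 ≈ 1114.7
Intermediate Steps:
z = -19/3 (z = (⅓)*(-19) = -19/3 ≈ -6.3333)
(z*(-16))*11 = -19/3*(-16)*11 = (304/3)*11 = 3344/3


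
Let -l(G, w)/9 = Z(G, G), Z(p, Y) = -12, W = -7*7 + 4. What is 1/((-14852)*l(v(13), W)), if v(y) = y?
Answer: -1/1604016 ≈ -6.2343e-7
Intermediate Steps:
W = -45 (W = -49 + 4 = -45)
l(G, w) = 108 (l(G, w) = -9*(-12) = 108)
1/((-14852)*l(v(13), W)) = 1/(-14852*108) = -1/14852*1/108 = -1/1604016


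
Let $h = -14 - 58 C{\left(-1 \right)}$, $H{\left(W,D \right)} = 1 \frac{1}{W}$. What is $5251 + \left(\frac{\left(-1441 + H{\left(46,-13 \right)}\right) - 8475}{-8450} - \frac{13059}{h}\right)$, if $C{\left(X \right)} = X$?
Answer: $\frac{1059385493}{213785} \approx 4955.4$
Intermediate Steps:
$H{\left(W,D \right)} = \frac{1}{W}$
$h = 44$ ($h = -14 - -58 = -14 + 58 = 44$)
$5251 + \left(\frac{\left(-1441 + H{\left(46,-13 \right)}\right) - 8475}{-8450} - \frac{13059}{h}\right) = 5251 - \left(\frac{13059}{44} - \frac{\left(-1441 + \frac{1}{46}\right) - 8475}{-8450}\right) = 5251 - \left(\frac{13059}{44} - \left(\left(-1441 + \frac{1}{46}\right) - 8475\right) \left(- \frac{1}{8450}\right)\right) = 5251 - \left(\frac{13059}{44} - \left(- \frac{66285}{46} - 8475\right) \left(- \frac{1}{8450}\right)\right) = 5251 - \frac{63199542}{213785} = \frac{1059385493}{213785}$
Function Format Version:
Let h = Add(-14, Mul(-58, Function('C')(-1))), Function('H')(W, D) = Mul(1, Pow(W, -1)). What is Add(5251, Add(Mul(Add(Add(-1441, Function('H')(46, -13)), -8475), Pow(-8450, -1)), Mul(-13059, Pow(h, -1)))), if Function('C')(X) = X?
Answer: Rational(1059385493, 213785) ≈ 4955.4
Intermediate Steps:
Function('H')(W, D) = Pow(W, -1)
h = 44 (h = Add(-14, Mul(-58, -1)) = Add(-14, 58) = 44)
Add(5251, Add(Mul(Add(Add(-1441, Function('H')(46, -13)), -8475), Pow(-8450, -1)), Mul(-13059, Pow(h, -1)))) = Add(5251, Add(Mul(Add(Add(-1441, Pow(46, -1)), -8475), Pow(-8450, -1)), Mul(-13059, Pow(44, -1)))) = Add(5251, Add(Mul(Add(Add(-1441, Rational(1, 46)), -8475), Rational(-1, 8450)), Mul(-13059, Rational(1, 44)))) = Add(5251, Add(Mul(Add(Rational(-66285, 46), -8475), Rational(-1, 8450)), Rational(-13059, 44))) = Add(5251, Add(Mul(Rational(-456135, 46), Rational(-1, 8450)), Rational(-13059, 44))) = Add(5251, Add(Rational(91227, 77740), Rational(-13059, 44))) = Add(5251, Rational(-63199542, 213785)) = Rational(1059385493, 213785)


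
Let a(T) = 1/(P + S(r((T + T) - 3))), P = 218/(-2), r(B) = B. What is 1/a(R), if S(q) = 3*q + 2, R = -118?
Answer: -824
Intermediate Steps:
P = -109 (P = 218*(-½) = -109)
S(q) = 2 + 3*q
a(T) = 1/(-116 + 6*T) (a(T) = 1/(-109 + (2 + 3*((T + T) - 3))) = 1/(-109 + (2 + 3*(2*T - 3))) = 1/(-109 + (2 + 3*(-3 + 2*T))) = 1/(-109 + (2 + (-9 + 6*T))) = 1/(-109 + (-7 + 6*T)) = 1/(-116 + 6*T))
1/a(R) = 1/(1/(2*(-58 + 3*(-118)))) = 1/(1/(2*(-58 - 354))) = 1/((½)/(-412)) = 1/((½)*(-1/412)) = 1/(-1/824) = -824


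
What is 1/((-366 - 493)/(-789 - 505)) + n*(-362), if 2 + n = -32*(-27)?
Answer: -268044502/859 ≈ -3.1204e+5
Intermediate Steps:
n = 862 (n = -2 - 32*(-27) = -2 + 864 = 862)
1/((-366 - 493)/(-789 - 505)) + n*(-362) = 1/((-366 - 493)/(-789 - 505)) + 862*(-362) = 1/(-859/(-1294)) - 312044 = 1/(-859*(-1/1294)) - 312044 = 1/(859/1294) - 312044 = 1294/859 - 312044 = -268044502/859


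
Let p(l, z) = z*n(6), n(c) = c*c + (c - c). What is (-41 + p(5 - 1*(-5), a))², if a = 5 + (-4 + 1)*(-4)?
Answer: 326041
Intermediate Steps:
a = 17 (a = 5 - 3*(-4) = 5 + 12 = 17)
n(c) = c² (n(c) = c² + 0 = c²)
p(l, z) = 36*z (p(l, z) = z*6² = z*36 = 36*z)
(-41 + p(5 - 1*(-5), a))² = (-41 + 36*17)² = (-41 + 612)² = 571² = 326041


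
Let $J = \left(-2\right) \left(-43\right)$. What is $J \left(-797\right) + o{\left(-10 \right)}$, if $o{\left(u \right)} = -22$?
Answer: $-68564$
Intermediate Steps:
$J = 86$
$J \left(-797\right) + o{\left(-10 \right)} = 86 \left(-797\right) - 22 = -68542 - 22 = -68564$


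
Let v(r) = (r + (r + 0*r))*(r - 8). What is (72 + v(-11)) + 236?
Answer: 726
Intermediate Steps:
v(r) = 2*r*(-8 + r) (v(r) = (r + (r + 0))*(-8 + r) = (r + r)*(-8 + r) = (2*r)*(-8 + r) = 2*r*(-8 + r))
(72 + v(-11)) + 236 = (72 + 2*(-11)*(-8 - 11)) + 236 = (72 + 2*(-11)*(-19)) + 236 = (72 + 418) + 236 = 490 + 236 = 726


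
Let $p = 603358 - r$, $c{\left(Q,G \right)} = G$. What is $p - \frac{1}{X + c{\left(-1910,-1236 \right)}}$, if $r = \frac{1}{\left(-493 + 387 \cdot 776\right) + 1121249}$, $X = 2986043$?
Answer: $\frac{2559211567172389733}{4241613713876} \approx 6.0336 \cdot 10^{5}$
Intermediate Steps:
$r = \frac{1}{1421068}$ ($r = \frac{1}{\left(-493 + 300312\right) + 1121249} = \frac{1}{299819 + 1121249} = \frac{1}{1421068} \approx 7.037 \cdot 10^{-7}$)
$p = \frac{857412746343}{1421068}$ ($p = 603358 - \frac{1}{1421068} = \frac{857412746343}{1421068} \approx 6.0336 \cdot 10^{5}$)
$p - \frac{1}{X + c{\left(-1910,-1236 \right)}} = \frac{857412746343}{1421068} - \frac{1}{2986043 - 1236} = \frac{857412746343}{1421068} - \frac{1}{2984807} = \frac{2559211567172389733}{4241613713876}$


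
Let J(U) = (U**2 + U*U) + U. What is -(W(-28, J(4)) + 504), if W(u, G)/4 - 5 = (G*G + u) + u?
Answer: -5484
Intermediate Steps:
J(U) = U + 2*U**2 (J(U) = (U**2 + U**2) + U = 2*U**2 + U = U + 2*U**2)
W(u, G) = 20 + 4*G**2 + 8*u (W(u, G) = 20 + 4*((G*G + u) + u) = 20 + 4*((G**2 + u) + u) = 20 + 4*((u + G**2) + u) = 20 + 4*(G**2 + 2*u) = 20 + (4*G**2 + 8*u) = 20 + 4*G**2 + 8*u)
-(W(-28, J(4)) + 504) = -((20 + 4*(4*(1 + 2*4))**2 + 8*(-28)) + 504) = -((20 + 4*(4*(1 + 8))**2 - 224) + 504) = -((20 + 4*(4*9)**2 - 224) + 504) = -((20 + 4*36**2 - 224) + 504) = -((20 + 4*1296 - 224) + 504) = -((20 + 5184 - 224) + 504) = -(4980 + 504) = -1*5484 = -5484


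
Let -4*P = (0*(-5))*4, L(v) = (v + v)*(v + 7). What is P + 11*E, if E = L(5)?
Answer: 1320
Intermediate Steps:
L(v) = 2*v*(7 + v) (L(v) = (2*v)*(7 + v) = 2*v*(7 + v))
P = 0 (P = -0*(-5)*4/4 = -0*4 = -¼*0 = 0)
E = 120 (E = 2*5*(7 + 5) = 2*5*12 = 120)
P + 11*E = 0 + 11*120 = 0 + 1320 = 1320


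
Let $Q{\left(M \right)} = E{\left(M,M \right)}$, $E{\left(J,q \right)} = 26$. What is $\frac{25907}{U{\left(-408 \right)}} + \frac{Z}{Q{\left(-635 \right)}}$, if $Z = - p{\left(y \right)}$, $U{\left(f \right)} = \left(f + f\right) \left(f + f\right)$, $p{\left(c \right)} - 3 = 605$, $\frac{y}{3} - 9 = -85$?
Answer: $- \frac{202083433}{8656128} \approx -23.346$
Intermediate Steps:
$Q{\left(M \right)} = 26$
$y = -228$ ($y = 27 + 3 \left(-85\right) = 27 - 255 = -228$)
$p{\left(c \right)} = 608$ ($p{\left(c \right)} = 3 + 605 = 608$)
$U{\left(f \right)} = 4 f^{2}$ ($U{\left(f \right)} = 2 f 2 f = 4 f^{2}$)
$Z = -608$ ($Z = \left(-1\right) 608 = -608$)
$\frac{25907}{U{\left(-408 \right)}} + \frac{Z}{Q{\left(-635 \right)}} = \frac{25907}{4 \left(-408\right)^{2}} - \frac{608}{26} = \frac{25907}{4 \cdot 166464} - \frac{304}{13} = \frac{25907}{665856} - \frac{304}{13} = - \frac{202083433}{8656128}$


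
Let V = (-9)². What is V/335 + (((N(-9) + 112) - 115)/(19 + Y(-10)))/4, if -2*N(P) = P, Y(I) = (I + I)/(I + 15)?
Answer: 143/536 ≈ 0.26679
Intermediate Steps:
Y(I) = 2*I/(15 + I) (Y(I) = (2*I)/(15 + I) = 2*I/(15 + I))
N(P) = -P/2
V = 81
V/335 + (((N(-9) + 112) - 115)/(19 + Y(-10)))/4 = 81/335 + (((-½*(-9) + 112) - 115)/(19 + 2*(-10)/(15 - 10)))/4 = 81*(1/335) + (((9/2 + 112) - 115)/(19 + 2*(-10)/5))*(¼) = 81/335 + ((233/2 - 115)/(19 + 2*(-10)*(⅕)))*(¼) = 81/335 + (3/(2*(19 - 4)))*(¼) = 81/335 + ((3/2)/15)*(¼) = 81/335 + ((3/2)*(1/15))*(¼) = 81/335 + (⅒)*(¼) = 81/335 + 1/40 = 143/536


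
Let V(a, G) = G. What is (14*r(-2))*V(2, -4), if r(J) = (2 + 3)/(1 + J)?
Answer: 280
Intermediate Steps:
r(J) = 5/(1 + J)
(14*r(-2))*V(2, -4) = (14*(5/(1 - 2)))*(-4) = (14*(5/(-1)))*(-4) = (14*(5*(-1)))*(-4) = (14*(-5))*(-4) = -70*(-4) = 280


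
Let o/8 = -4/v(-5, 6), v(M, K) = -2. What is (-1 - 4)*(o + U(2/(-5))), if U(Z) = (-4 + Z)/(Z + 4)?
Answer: -665/9 ≈ -73.889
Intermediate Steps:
U(Z) = (-4 + Z)/(4 + Z)
o = 16 (o = 8*(-4/(-2)) = 8*(-4*(-1/2)) = 8*2 = 16)
(-1 - 4)*(o + U(2/(-5))) = (-1 - 4)*(16 + (-4 + 2/(-5))/(4 + 2/(-5))) = -5*(16 + (-4 + 2*(-1/5))/(4 + 2*(-1/5))) = -5*(16 + (-4 - 2/5)/(4 - 2/5)) = -5*(16 - 22/5/(18/5)) = -5*(16 + (5/18)*(-22/5)) = -5*(16 - 11/9) = -5*133/9 = -665/9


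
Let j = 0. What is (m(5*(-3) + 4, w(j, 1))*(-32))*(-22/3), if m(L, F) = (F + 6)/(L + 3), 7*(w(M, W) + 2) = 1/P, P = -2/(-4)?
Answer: -880/7 ≈ -125.71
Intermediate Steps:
P = 1/2 (P = -2*(-1/4) = 1/2 ≈ 0.50000)
w(M, W) = -12/7 (w(M, W) = -2 + 1/(7*(1/2)) = -2 + (1/7)*2 = -2 + 2/7 = -12/7)
m(L, F) = (6 + F)/(3 + L)
(m(5*(-3) + 4, w(j, 1))*(-32))*(-22/3) = (((6 - 12/7)/(3 + (5*(-3) + 4)))*(-32))*(-22/3) = (((30/7)/(3 + (-15 + 4)))*(-32))*(-22*1/3) = (((30/7)/(3 - 11))*(-32))*(-22/3) = (((30/7)/(-8))*(-32))*(-22/3) = (-1/8*30/7*(-32))*(-22/3) = -15/28*(-32)*(-22/3) = (120/7)*(-22/3) = -880/7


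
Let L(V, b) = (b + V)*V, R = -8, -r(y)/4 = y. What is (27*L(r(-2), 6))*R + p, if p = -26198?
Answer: -50390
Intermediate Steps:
r(y) = -4*y
L(V, b) = V*(V + b) (L(V, b) = (V + b)*V = V*(V + b))
(27*L(r(-2), 6))*R + p = (27*((-4*(-2))*(-4*(-2) + 6)))*(-8) - 26198 = (27*(8*(8 + 6)))*(-8) - 26198 = (27*(8*14))*(-8) - 26198 = (27*112)*(-8) - 26198 = 3024*(-8) - 26198 = -24192 - 26198 = -50390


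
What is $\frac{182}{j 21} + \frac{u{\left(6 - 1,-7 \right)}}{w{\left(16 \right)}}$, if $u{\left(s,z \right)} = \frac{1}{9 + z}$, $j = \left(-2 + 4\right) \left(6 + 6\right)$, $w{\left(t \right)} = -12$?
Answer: $\frac{23}{72} \approx 0.31944$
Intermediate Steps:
$j = 24$ ($j = 2 \cdot 12 = 24$)
$\frac{182}{j 21} + \frac{u{\left(6 - 1,-7 \right)}}{w{\left(16 \right)}} = \frac{182}{24 \cdot 21} + \frac{1}{\left(9 - 7\right) \left(-12\right)} = \frac{182}{504} + \frac{1}{2} \left(- \frac{1}{12}\right) = 182 \cdot \frac{1}{504} + \frac{1}{2} \left(- \frac{1}{12}\right) = \frac{13}{36} - \frac{1}{24} = \frac{23}{72}$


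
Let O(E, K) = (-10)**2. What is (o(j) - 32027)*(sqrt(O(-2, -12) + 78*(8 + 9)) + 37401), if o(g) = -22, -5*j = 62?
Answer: -1198664649 - 32049*sqrt(1426) ≈ -1.1999e+9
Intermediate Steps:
j = -62/5 (j = -1/5*62 = -62/5 ≈ -12.400)
O(E, K) = 100
(o(j) - 32027)*(sqrt(O(-2, -12) + 78*(8 + 9)) + 37401) = (-22 - 32027)*(sqrt(100 + 78*(8 + 9)) + 37401) = -32049*(sqrt(100 + 78*17) + 37401) = -32049*(sqrt(100 + 1326) + 37401) = -32049*(sqrt(1426) + 37401) = -32049*(37401 + sqrt(1426)) = -1198664649 - 32049*sqrt(1426)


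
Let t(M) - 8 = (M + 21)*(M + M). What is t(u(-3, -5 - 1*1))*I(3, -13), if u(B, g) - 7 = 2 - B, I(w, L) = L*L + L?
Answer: 124800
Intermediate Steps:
I(w, L) = L + L**2 (I(w, L) = L**2 + L = L + L**2)
u(B, g) = 9 - B (u(B, g) = 7 + (2 - B) = 9 - B)
t(M) = 8 + 2*M*(21 + M) (t(M) = 8 + (M + 21)*(M + M) = 8 + (21 + M)*(2*M) = 8 + 2*M*(21 + M))
t(u(-3, -5 - 1*1))*I(3, -13) = (8 + 2*(9 - 1*(-3))**2 + 42*(9 - 1*(-3)))*(-13*(1 - 13)) = (8 + 2*(9 + 3)**2 + 42*(9 + 3))*(-13*(-12)) = (8 + 2*12**2 + 42*12)*156 = (8 + 2*144 + 504)*156 = (8 + 288 + 504)*156 = 800*156 = 124800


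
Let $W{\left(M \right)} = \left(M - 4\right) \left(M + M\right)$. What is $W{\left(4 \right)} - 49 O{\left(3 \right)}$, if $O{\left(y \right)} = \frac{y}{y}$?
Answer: $-49$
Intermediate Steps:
$O{\left(y \right)} = 1$
$W{\left(M \right)} = 2 M \left(-4 + M\right)$ ($W{\left(M \right)} = \left(-4 + M\right) 2 M = 2 M \left(-4 + M\right)$)
$W{\left(4 \right)} - 49 O{\left(3 \right)} = 2 \cdot 4 \left(-4 + 4\right) - 49 = 2 \cdot 4 \cdot 0 - 49 = 0 - 49 = -49$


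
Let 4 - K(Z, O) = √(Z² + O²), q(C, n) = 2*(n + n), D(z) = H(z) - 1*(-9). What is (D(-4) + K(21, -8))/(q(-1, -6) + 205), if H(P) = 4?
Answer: 17/181 - √505/181 ≈ -0.030233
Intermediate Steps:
D(z) = 13 (D(z) = 4 - 1*(-9) = 4 + 9 = 13)
q(C, n) = 4*n (q(C, n) = 2*(2*n) = 4*n)
K(Z, O) = 4 - √(O² + Z²) (K(Z, O) = 4 - √(Z² + O²) = 4 - √(O² + Z²))
(D(-4) + K(21, -8))/(q(-1, -6) + 205) = (13 + (4 - √((-8)² + 21²)))/(4*(-6) + 205) = (13 + (4 - √(64 + 441)))/(-24 + 205) = (13 + (4 - √505))/181 = (17 - √505)*(1/181) = 17/181 - √505/181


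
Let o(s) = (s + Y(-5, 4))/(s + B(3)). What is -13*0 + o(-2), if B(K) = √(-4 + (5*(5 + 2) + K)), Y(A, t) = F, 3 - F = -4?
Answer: ⅓ + √34/6 ≈ 1.3052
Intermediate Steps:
F = 7 (F = 3 - 1*(-4) = 3 + 4 = 7)
Y(A, t) = 7
B(K) = √(31 + K) (B(K) = √(-4 + (5*7 + K)) = √(-4 + (35 + K)) = √(31 + K))
o(s) = (7 + s)/(s + √34) (o(s) = (s + 7)/(s + √(31 + 3)) = (7 + s)/(s + √34))
-13*0 + o(-2) = -13*0 + (7 - 2)/(-2 + √34) = 0 + 5/(-2 + √34) = 5/(-2 + √34)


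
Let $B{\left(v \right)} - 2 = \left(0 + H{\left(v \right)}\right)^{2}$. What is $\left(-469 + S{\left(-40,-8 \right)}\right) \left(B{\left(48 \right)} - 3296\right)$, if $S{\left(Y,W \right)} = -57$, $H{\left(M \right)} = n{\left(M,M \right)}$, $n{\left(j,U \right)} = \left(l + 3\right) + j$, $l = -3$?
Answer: $520740$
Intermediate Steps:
$n{\left(j,U \right)} = j$ ($n{\left(j,U \right)} = \left(-3 + 3\right) + j = 0 + j = j$)
$H{\left(M \right)} = M$
$B{\left(v \right)} = 2 + v^{2}$ ($B{\left(v \right)} = 2 + \left(0 + v\right)^{2} = 2 + v^{2}$)
$\left(-469 + S{\left(-40,-8 \right)}\right) \left(B{\left(48 \right)} - 3296\right) = \left(-469 - 57\right) \left(\left(2 + 48^{2}\right) - 3296\right) = - 526 \left(\left(2 + 2304\right) - 3296\right) = - 526 \left(2306 - 3296\right) = \left(-526\right) \left(-990\right) = 520740$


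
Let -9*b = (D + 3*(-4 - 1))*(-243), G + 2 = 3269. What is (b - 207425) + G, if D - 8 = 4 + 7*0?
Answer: -204239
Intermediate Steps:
G = 3267 (G = -2 + 3269 = 3267)
D = 12 (D = 8 + (4 + 7*0) = 8 + (4 + 0) = 8 + 4 = 12)
b = -81 (b = -(12 + 3*(-4 - 1))*(-243)/9 = -(12 + 3*(-5))*(-243)/9 = -(12 - 15)*(-243)/9 = -(-1)*(-243)/3 = -1/9*729 = -81)
(b - 207425) + G = (-81 - 207425) + 3267 = -207506 + 3267 = -204239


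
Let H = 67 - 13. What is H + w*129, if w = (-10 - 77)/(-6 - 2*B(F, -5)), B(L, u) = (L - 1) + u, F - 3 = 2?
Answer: 11439/4 ≈ 2859.8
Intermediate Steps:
F = 5 (F = 3 + 2 = 5)
B(L, u) = -1 + L + u (B(L, u) = (-1 + L) + u = -1 + L + u)
H = 54
w = 87/4 (w = (-10 - 77)/(-6 - 2*(-1 + 5 - 5)) = -87/(-6 - 2*(-1)) = -87/(-6 + 2) = -87/(-4) = -87*(-1/4) = 87/4 ≈ 21.750)
H + w*129 = 54 + (87/4)*129 = 54 + 11223/4 = 11439/4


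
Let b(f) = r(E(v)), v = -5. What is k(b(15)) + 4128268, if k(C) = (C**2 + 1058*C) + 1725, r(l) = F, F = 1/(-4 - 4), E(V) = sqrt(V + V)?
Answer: 264311089/64 ≈ 4.1299e+6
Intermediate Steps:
E(V) = sqrt(2)*sqrt(V) (E(V) = sqrt(2*V) = sqrt(2)*sqrt(V))
F = -1/8 (F = 1/(-8) = -1/8 ≈ -0.12500)
r(l) = -1/8
b(f) = -1/8
k(C) = 1725 + C**2 + 1058*C
k(b(15)) + 4128268 = (1725 + (-1/8)**2 + 1058*(-1/8)) + 4128268 = (1725 + 1/64 - 529/4) + 4128268 = 101937/64 + 4128268 = 264311089/64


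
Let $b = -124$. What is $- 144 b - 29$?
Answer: $17827$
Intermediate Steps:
$- 144 b - 29 = \left(-144\right) \left(-124\right) - 29 = 17856 - 29 = 17827$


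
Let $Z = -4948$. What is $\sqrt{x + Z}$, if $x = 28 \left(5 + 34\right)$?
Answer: $4 i \sqrt{241} \approx 62.097 i$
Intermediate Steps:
$x = 1092$ ($x = 28 \cdot 39 = 1092$)
$\sqrt{x + Z} = \sqrt{1092 - 4948} = \sqrt{-3856} = 4 i \sqrt{241}$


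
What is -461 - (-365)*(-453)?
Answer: -165806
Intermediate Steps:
-461 - (-365)*(-453) = -461 - 365*453 = -461 - 165345 = -165806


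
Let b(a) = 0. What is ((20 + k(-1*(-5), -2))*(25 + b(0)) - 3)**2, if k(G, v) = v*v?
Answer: 356409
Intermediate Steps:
k(G, v) = v**2
((20 + k(-1*(-5), -2))*(25 + b(0)) - 3)**2 = ((20 + (-2)**2)*(25 + 0) - 3)**2 = ((20 + 4)*25 - 3)**2 = (24*25 - 3)**2 = (600 - 3)**2 = 597**2 = 356409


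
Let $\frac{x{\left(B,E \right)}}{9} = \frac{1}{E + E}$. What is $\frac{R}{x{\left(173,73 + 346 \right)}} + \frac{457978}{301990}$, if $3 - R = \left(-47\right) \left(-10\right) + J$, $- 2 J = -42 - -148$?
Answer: $- \frac{5820326271}{150995} \approx -38547.0$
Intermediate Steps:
$J = -53$ ($J = - \frac{-42 - -148}{2} = - \frac{-42 + 148}{2} = \left(- \frac{1}{2}\right) 106 = -53$)
$x{\left(B,E \right)} = \frac{9}{2 E}$ ($x{\left(B,E \right)} = \frac{9}{E + E} = \frac{9}{2 E}$)
$R = -414$ ($R = 3 - \left(\left(-47\right) \left(-10\right) - 53\right) = 3 - \left(470 - 53\right) = 3 - 417 = -414$)
$\frac{R}{x{\left(173,73 + 346 \right)}} + \frac{457978}{301990} = - \frac{414}{\frac{9}{2} \frac{1}{73 + 346}} + \frac{457978}{301990} = - \frac{414}{\frac{9}{2} \cdot \frac{1}{419}} + 457978 \cdot \frac{1}{301990} = - \frac{414}{\frac{9}{2} \cdot \frac{1}{419}} + \frac{228989}{150995} = - \frac{414}{\frac{9}{838}} + \frac{228989}{150995} = \left(-414\right) \frac{838}{9} + \frac{228989}{150995} = -38548 + \frac{228989}{150995} = - \frac{5820326271}{150995}$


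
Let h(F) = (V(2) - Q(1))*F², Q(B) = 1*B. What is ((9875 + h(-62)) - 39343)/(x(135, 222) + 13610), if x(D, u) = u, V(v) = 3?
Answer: -5445/3458 ≈ -1.5746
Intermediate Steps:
Q(B) = B
h(F) = 2*F² (h(F) = (3 - 1*1)*F² = (3 - 1)*F² = 2*F²)
((9875 + h(-62)) - 39343)/(x(135, 222) + 13610) = ((9875 + 2*(-62)²) - 39343)/(222 + 13610) = ((9875 + 2*3844) - 39343)/13832 = ((9875 + 7688) - 39343)*(1/13832) = (17563 - 39343)*(1/13832) = -21780*1/13832 = -5445/3458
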